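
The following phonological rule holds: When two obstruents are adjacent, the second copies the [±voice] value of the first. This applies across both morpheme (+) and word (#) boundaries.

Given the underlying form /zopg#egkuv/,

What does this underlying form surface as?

[zopk#egguv]

/g/ after /p/ (voiceless) → [k]
/k/ after /g/ (voiced) → [g]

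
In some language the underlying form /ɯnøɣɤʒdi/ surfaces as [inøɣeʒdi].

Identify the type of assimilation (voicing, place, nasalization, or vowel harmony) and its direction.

vowel harmony, regressive

/ɯ/→[i] /ɤ/→[e].
Vowels agree with the last vowel, so the harmony is regressive.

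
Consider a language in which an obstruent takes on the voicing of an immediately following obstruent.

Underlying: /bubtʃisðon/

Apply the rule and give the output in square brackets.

[buptʃizðon]

/b/ before /tʃ/ (voiceless) → [p]
/s/ before /ð/ (voiced) → [z]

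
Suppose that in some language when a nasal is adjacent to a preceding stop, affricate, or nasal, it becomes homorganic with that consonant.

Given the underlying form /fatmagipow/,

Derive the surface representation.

/m/ after /t/ (alveolar) → [n]

[fatnagipow]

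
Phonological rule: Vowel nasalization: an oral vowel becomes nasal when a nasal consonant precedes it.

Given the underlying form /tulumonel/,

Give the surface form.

/o/ after nasal /m/ → [õ]
/e/ after nasal /n/ → [ẽ]

[tulumõnẽl]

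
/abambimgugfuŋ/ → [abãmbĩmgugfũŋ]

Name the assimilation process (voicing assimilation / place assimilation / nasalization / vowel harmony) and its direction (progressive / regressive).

/a/→[ã] /i/→[ĩ] /u/→[ũ].
Each target copies a feature from the following segment, so the direction is regressive.

nasalization, regressive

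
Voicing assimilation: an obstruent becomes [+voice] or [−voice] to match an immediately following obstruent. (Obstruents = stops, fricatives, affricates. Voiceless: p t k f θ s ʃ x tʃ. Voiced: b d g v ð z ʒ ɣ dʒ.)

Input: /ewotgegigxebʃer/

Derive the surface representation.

[ewodgegikxepʃer]

/t/ before /g/ (voiced) → [d]
/g/ before /x/ (voiceless) → [k]
/b/ before /ʃ/ (voiceless) → [p]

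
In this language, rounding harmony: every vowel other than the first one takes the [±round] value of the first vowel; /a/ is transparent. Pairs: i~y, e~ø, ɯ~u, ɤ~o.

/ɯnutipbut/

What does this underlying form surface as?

[ɯnɯtipbɯt]

/u/ harmonizes with /ɯ/ ([-round]) → [ɯ]
/u/ harmonizes with /ɯ/ ([-round]) → [ɯ]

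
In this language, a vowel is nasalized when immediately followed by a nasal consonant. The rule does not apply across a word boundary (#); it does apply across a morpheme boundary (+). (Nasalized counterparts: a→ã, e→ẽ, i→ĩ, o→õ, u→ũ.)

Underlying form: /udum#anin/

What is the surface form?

/u/ before nasal /m/ → [ũ]
/a/ before nasal /n/ → [ã]
/i/ before nasal /n/ → [ĩ]

[udũm#ãnĩn]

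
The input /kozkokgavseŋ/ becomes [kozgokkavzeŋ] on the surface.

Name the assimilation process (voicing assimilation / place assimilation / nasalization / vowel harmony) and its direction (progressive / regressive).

/k/→[g] /g/→[k] /s/→[z].
Each target copies a feature from the preceding segment, so the direction is progressive.

voicing assimilation, progressive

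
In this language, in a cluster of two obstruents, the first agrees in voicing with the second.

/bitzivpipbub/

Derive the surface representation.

[bidzifpibbub]

/t/ before /z/ (voiced) → [d]
/v/ before /p/ (voiceless) → [f]
/p/ before /b/ (voiced) → [b]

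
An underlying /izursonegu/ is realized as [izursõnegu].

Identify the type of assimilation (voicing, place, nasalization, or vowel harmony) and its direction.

/o/→[õ].
Each target copies a feature from the following segment, so the direction is regressive.

nasalization, regressive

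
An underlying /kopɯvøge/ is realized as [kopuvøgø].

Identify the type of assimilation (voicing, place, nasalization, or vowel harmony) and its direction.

vowel harmony, progressive

/ɯ/→[u] /e/→[ø].
Vowels agree with the first vowel, so the harmony is progressive.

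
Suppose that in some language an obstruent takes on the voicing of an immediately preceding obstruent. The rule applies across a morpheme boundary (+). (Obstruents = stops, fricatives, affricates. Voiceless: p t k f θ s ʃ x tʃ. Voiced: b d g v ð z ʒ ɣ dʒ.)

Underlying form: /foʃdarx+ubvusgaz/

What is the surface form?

[foʃtarx+ubvuskaz]

/d/ after /ʃ/ (voiceless) → [t]
/g/ after /s/ (voiceless) → [k]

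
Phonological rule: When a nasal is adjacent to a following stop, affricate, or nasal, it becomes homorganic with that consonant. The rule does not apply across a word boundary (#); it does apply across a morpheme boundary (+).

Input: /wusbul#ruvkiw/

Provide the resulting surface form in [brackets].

[wusbul#ruvkiw]

no segment meets the rule's conditions; no change.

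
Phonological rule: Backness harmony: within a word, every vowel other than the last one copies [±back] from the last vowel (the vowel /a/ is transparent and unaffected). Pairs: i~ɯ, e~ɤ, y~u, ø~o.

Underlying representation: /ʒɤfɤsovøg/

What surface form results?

/ɤ/ harmonizes with /ø/ ([-back]) → [e]
/ɤ/ harmonizes with /ø/ ([-back]) → [e]
/o/ harmonizes with /ø/ ([-back]) → [ø]

[ʒefesøvøg]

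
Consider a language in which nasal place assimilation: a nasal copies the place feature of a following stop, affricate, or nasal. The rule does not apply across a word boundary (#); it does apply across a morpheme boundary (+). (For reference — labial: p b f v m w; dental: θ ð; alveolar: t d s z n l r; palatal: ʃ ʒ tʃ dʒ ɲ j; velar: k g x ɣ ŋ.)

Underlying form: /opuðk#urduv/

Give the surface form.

no segment meets the rule's conditions; no change.

[opuðk#urduv]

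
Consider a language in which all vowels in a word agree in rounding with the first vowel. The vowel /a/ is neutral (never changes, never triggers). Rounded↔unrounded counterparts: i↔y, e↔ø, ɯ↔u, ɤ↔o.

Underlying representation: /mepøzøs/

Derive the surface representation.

[mepezes]

/ø/ harmonizes with /e/ ([-round]) → [e]
/ø/ harmonizes with /e/ ([-round]) → [e]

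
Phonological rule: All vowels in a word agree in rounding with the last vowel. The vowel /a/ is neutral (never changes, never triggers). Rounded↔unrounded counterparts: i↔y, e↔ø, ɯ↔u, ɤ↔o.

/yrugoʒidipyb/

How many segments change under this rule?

/i/ harmonizes with /y/ ([+round]) → [y]
/i/ harmonizes with /y/ ([+round]) → [y]
2 segments change.

2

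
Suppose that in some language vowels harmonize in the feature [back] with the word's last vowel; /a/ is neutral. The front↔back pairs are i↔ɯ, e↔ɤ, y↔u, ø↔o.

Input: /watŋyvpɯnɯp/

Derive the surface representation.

[watŋuvpɯnɯp]

/y/ harmonizes with /ɯ/ ([+back]) → [u]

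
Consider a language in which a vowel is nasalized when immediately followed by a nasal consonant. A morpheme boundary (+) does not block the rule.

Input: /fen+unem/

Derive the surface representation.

[fẽn+ũnẽm]

/e/ before nasal /n/ → [ẽ]
/u/ before nasal /n/ → [ũ]
/e/ before nasal /m/ → [ẽ]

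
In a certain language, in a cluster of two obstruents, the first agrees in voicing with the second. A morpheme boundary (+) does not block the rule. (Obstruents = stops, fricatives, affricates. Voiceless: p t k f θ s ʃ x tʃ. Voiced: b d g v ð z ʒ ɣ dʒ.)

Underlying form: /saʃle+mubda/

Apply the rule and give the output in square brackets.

no segment meets the rule's conditions; no change.

[saʃle+mubda]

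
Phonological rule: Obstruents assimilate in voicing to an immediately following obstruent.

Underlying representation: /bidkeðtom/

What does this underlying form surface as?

[bitkeθtom]

/d/ before /k/ (voiceless) → [t]
/ð/ before /t/ (voiceless) → [θ]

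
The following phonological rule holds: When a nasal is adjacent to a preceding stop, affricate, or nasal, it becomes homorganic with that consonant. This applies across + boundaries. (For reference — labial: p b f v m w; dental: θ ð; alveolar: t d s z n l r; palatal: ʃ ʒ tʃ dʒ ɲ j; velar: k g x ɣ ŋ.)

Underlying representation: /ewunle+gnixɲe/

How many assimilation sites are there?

/n/ after /g/ (velar) → [ŋ]
1 segment changes.

1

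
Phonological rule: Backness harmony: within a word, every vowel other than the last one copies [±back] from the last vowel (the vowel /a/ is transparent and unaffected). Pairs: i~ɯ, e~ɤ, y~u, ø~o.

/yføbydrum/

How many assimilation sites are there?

/y/ harmonizes with /u/ ([+back]) → [u]
/ø/ harmonizes with /u/ ([+back]) → [o]
/y/ harmonizes with /u/ ([+back]) → [u]
3 segments change.

3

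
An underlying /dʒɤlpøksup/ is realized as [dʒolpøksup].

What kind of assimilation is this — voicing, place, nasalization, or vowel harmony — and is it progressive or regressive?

vowel harmony, regressive

/ɤ/→[o].
Vowels agree with the last vowel, so the harmony is regressive.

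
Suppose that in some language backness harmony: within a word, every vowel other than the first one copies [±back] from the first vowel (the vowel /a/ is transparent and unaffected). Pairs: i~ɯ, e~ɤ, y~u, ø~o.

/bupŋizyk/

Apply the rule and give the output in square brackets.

/i/ harmonizes with /u/ ([+back]) → [ɯ]
/y/ harmonizes with /u/ ([+back]) → [u]

[bupŋɯzuk]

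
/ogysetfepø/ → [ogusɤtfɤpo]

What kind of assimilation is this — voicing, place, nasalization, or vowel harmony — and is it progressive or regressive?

vowel harmony, progressive

/y/→[u] /e/→[ɤ] /e/→[ɤ] /ø/→[o].
Vowels agree with the first vowel, so the harmony is progressive.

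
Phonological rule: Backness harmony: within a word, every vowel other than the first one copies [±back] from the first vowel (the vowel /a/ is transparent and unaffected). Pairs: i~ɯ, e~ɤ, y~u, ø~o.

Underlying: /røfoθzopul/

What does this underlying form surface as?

[røføθzøpyl]

/o/ harmonizes with /ø/ ([-back]) → [ø]
/o/ harmonizes with /ø/ ([-back]) → [ø]
/u/ harmonizes with /ø/ ([-back]) → [y]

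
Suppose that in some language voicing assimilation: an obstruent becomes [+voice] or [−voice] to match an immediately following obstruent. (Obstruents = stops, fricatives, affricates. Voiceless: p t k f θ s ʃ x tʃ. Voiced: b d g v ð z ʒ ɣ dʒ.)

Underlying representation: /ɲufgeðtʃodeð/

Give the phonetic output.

/f/ before /g/ (voiced) → [v]
/ð/ before /tʃ/ (voiceless) → [θ]

[ɲuvgeθtʃodeð]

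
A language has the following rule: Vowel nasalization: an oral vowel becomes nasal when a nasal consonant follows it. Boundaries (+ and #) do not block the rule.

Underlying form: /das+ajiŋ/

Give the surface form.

/i/ before nasal /ŋ/ → [ĩ]

[das+ajĩŋ]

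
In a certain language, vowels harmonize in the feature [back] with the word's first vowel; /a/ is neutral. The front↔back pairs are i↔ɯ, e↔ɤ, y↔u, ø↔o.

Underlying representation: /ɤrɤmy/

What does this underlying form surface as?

[ɤrɤmu]

/y/ harmonizes with /ɤ/ ([+back]) → [u]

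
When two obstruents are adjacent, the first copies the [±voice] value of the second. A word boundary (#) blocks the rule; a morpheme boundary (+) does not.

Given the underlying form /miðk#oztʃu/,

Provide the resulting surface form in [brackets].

[miθk#ostʃu]

/ð/ before /k/ (voiceless) → [θ]
/z/ before /tʃ/ (voiceless) → [s]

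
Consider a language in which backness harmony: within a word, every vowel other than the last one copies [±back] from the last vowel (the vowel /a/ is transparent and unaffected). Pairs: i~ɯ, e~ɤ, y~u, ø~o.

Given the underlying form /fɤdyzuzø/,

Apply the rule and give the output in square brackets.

[fedyzyzø]

/ɤ/ harmonizes with /ø/ ([-back]) → [e]
/u/ harmonizes with /ø/ ([-back]) → [y]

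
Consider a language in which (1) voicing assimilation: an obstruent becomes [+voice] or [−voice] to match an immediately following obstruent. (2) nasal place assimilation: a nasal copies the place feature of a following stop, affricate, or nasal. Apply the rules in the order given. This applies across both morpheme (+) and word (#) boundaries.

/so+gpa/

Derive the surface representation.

[so+kpa]

Rule 1: /g/ before /p/ (voiceless) → [k]
After rule 1: so+kpa
Rule 2: no segment meets the rule's conditions; no change.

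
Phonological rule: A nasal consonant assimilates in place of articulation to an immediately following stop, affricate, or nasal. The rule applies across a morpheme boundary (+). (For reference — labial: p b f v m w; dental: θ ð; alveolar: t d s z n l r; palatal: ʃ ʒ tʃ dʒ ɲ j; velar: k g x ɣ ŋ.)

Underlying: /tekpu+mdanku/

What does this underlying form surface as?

/m/ before /d/ (alveolar) → [n]
/n/ before /k/ (velar) → [ŋ]

[tekpu+ndaŋku]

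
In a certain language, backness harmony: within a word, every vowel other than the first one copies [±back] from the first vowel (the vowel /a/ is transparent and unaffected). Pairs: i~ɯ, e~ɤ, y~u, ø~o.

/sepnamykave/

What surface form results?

[sepnamykave]

no segment meets the rule's conditions; no change.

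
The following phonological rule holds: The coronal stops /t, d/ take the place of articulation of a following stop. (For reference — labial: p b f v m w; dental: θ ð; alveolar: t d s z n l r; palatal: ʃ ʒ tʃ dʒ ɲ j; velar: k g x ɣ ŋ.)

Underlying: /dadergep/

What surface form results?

no segment meets the rule's conditions; no change.

[dadergep]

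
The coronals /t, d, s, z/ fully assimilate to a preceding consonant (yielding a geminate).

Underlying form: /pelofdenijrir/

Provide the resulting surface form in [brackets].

/d/ after /f/ → [f] (total assimilation)

[peloffenijrir]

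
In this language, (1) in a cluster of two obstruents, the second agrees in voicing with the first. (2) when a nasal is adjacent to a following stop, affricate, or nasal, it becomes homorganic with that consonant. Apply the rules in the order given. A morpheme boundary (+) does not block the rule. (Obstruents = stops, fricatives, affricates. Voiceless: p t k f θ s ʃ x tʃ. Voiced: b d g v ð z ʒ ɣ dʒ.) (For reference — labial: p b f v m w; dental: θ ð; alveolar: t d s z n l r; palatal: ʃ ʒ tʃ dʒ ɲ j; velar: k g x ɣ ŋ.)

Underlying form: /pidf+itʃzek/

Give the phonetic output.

Rule 1: /f/ after /d/ (voiced) → [v]
Rule 1: /z/ after /tʃ/ (voiceless) → [s]
After rule 1: pidv+itʃsek
Rule 2: no segment meets the rule's conditions; no change.

[pidv+itʃsek]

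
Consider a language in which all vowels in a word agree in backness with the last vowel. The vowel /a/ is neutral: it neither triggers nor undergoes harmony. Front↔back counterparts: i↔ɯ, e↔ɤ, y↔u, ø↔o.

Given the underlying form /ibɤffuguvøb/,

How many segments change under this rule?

/ɤ/ harmonizes with /ø/ ([-back]) → [e]
/u/ harmonizes with /ø/ ([-back]) → [y]
/u/ harmonizes with /ø/ ([-back]) → [y]
3 segments change.

3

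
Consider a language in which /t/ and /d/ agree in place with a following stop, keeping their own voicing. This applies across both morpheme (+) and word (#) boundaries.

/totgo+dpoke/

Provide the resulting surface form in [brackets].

[tokgo+bpoke]

/t/ before /g/ (velar) → [k]
/d/ before /p/ (labial) → [b]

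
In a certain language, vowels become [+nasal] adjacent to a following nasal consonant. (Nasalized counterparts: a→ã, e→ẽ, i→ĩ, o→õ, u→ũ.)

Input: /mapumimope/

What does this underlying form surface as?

/u/ before nasal /m/ → [ũ]
/i/ before nasal /m/ → [ĩ]

[mapũmĩmope]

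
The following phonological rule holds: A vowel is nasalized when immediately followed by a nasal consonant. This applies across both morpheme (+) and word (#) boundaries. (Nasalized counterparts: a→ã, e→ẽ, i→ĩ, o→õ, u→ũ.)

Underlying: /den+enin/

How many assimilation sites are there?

3

/e/ before nasal /n/ → [ẽ]
/e/ before nasal /n/ → [ẽ]
/i/ before nasal /n/ → [ĩ]
3 segments change.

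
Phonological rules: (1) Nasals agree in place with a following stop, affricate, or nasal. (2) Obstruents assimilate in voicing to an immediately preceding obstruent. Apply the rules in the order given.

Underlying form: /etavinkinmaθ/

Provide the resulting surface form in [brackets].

[etaviŋkimmaθ]

Rule 1: /n/ before /k/ (velar) → [ŋ]
Rule 1: /n/ before /m/ (labial) → [m]
After rule 1: etaviŋkimmaθ
Rule 2: no segment meets the rule's conditions; no change.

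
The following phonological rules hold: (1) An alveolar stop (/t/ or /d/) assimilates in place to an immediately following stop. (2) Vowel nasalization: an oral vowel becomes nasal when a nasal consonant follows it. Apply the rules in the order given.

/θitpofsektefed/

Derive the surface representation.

Rule 1: /t/ before /p/ (labial) → [p]
After rule 1: θippofsektefed
Rule 2: no segment meets the rule's conditions; no change.

[θippofsektefed]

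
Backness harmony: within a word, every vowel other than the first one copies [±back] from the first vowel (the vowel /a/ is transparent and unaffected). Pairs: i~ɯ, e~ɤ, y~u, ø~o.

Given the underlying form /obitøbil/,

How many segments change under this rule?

3

/i/ harmonizes with /o/ ([+back]) → [ɯ]
/ø/ harmonizes with /o/ ([+back]) → [o]
/i/ harmonizes with /o/ ([+back]) → [ɯ]
3 segments change.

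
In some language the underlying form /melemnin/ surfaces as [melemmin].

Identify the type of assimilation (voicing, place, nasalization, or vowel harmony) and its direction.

place assimilation, progressive

/n/→[m].
Each target copies a feature from the preceding segment, so the direction is progressive.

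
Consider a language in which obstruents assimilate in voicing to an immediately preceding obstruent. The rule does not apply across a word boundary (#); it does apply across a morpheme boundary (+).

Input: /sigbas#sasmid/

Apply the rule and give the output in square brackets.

no segment meets the rule's conditions; no change.

[sigbas#sasmid]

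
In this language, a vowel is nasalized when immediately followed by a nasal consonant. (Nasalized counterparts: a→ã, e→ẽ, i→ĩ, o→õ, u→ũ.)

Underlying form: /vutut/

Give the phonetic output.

no segment meets the rule's conditions; no change.

[vutut]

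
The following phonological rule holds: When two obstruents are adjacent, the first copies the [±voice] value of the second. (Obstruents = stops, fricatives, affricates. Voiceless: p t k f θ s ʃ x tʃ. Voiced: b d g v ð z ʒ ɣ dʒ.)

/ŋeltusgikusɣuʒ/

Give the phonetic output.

/s/ before /g/ (voiced) → [z]
/s/ before /ɣ/ (voiced) → [z]

[ŋeltuzgikuzɣuʒ]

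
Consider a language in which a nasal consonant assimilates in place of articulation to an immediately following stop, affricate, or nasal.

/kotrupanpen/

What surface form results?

[kotrupampen]

/n/ before /p/ (labial) → [m]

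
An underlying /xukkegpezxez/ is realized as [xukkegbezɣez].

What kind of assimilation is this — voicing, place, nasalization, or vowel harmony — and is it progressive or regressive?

voicing assimilation, progressive

/p/→[b] /x/→[ɣ].
Each target copies a feature from the preceding segment, so the direction is progressive.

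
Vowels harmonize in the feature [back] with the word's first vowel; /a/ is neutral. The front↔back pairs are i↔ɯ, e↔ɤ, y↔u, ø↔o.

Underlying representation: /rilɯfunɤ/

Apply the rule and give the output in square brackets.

[rilifyne]

/ɯ/ harmonizes with /i/ ([-back]) → [i]
/u/ harmonizes with /i/ ([-back]) → [y]
/ɤ/ harmonizes with /i/ ([-back]) → [e]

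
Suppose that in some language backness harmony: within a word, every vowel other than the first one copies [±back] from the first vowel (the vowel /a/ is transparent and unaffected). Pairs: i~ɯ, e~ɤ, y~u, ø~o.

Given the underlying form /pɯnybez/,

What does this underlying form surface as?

[pɯnubɤz]

/y/ harmonizes with /ɯ/ ([+back]) → [u]
/e/ harmonizes with /ɯ/ ([+back]) → [ɤ]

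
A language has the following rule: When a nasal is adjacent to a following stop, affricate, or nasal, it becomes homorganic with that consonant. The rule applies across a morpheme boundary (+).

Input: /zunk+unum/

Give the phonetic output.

/n/ before /k/ (velar) → [ŋ]

[zuŋk+unum]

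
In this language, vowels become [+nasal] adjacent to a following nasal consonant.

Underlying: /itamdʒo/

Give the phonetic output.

/a/ before nasal /m/ → [ã]

[itãmdʒo]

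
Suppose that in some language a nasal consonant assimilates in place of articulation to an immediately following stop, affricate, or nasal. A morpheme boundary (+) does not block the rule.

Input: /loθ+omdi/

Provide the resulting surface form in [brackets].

/m/ before /d/ (alveolar) → [n]

[loθ+ondi]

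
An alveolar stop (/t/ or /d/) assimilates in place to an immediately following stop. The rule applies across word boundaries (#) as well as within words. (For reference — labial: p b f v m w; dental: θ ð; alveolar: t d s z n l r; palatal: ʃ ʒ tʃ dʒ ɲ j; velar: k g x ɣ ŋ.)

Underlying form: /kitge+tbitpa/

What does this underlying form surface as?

[kikge+pbippa]

/t/ before /g/ (velar) → [k]
/t/ before /b/ (labial) → [p]
/t/ before /p/ (labial) → [p]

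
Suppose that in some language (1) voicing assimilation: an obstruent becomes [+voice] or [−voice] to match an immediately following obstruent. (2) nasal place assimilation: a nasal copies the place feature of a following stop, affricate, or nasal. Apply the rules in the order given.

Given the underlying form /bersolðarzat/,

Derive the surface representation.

Rule 1: no segment meets the rule's conditions; no change.
After rule 1: bersolðarzat
Rule 2: no segment meets the rule's conditions; no change.

[bersolðarzat]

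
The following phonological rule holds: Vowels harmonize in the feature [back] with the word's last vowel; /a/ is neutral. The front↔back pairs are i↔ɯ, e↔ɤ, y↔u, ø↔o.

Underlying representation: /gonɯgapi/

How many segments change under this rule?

/o/ harmonizes with /i/ ([-back]) → [ø]
/ɯ/ harmonizes with /i/ ([-back]) → [i]
2 segments change.

2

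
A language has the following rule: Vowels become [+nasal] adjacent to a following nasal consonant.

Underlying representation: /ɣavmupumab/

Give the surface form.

/u/ before nasal /m/ → [ũ]

[ɣavmupũmab]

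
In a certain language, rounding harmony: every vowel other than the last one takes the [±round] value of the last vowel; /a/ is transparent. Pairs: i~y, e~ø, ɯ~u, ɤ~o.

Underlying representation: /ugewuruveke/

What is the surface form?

/u/ harmonizes with /e/ ([-round]) → [ɯ]
/u/ harmonizes with /e/ ([-round]) → [ɯ]
/u/ harmonizes with /e/ ([-round]) → [ɯ]

[ɯgewɯrɯveke]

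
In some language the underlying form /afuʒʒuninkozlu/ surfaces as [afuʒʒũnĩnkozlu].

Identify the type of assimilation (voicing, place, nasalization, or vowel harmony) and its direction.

nasalization, regressive

/u/→[ũ] /i/→[ĩ].
Each target copies a feature from the following segment, so the direction is regressive.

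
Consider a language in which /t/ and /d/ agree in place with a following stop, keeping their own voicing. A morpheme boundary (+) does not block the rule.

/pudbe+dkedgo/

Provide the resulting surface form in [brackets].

/d/ before /b/ (labial) → [b]
/d/ before /k/ (velar) → [g]
/d/ before /g/ (velar) → [g]

[pubbe+gkeggo]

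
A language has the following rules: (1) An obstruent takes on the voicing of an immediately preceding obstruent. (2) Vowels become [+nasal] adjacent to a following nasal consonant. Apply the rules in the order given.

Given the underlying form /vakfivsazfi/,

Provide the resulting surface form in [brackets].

[vakfivzazvi]

Rule 1: /s/ after /v/ (voiced) → [z]
Rule 1: /f/ after /z/ (voiced) → [v]
After rule 1: vakfivzazvi
Rule 2: no segment meets the rule's conditions; no change.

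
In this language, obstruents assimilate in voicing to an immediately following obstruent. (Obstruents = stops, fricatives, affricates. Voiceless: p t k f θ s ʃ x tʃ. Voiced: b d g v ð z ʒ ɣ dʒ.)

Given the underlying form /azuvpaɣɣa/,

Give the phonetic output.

/v/ before /p/ (voiceless) → [f]

[azufpaɣɣa]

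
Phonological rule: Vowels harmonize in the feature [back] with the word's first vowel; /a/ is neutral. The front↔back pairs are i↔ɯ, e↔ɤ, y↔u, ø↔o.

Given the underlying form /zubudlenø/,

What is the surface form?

[zubudlɤno]

/e/ harmonizes with /u/ ([+back]) → [ɤ]
/ø/ harmonizes with /u/ ([+back]) → [o]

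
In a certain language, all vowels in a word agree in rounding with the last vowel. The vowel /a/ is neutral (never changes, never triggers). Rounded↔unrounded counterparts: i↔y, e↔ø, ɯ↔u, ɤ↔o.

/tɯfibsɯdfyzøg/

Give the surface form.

/ɯ/ harmonizes with /ø/ ([+round]) → [u]
/i/ harmonizes with /ø/ ([+round]) → [y]
/ɯ/ harmonizes with /ø/ ([+round]) → [u]

[tufybsudfyzøg]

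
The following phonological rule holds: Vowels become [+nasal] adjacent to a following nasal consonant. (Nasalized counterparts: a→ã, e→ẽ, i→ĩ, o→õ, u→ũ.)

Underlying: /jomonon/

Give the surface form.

[jõmõnõn]

/o/ before nasal /m/ → [õ]
/o/ before nasal /n/ → [õ]
/o/ before nasal /n/ → [õ]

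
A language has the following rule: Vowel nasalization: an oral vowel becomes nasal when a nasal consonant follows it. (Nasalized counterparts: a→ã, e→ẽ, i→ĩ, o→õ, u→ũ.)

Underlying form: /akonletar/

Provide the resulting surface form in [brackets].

[akõnletar]

/o/ before nasal /n/ → [õ]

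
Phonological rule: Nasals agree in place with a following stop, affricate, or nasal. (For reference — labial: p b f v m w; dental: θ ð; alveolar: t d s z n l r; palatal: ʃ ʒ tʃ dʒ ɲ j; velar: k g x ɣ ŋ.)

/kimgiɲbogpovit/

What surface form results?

[kiŋgimbogpovit]

/m/ before /g/ (velar) → [ŋ]
/ɲ/ before /b/ (labial) → [m]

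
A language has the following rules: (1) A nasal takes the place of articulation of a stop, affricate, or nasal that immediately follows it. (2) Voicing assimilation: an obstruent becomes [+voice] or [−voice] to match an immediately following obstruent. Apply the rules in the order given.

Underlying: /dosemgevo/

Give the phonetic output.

Rule 1: /m/ before /g/ (velar) → [ŋ]
After rule 1: doseŋgevo
Rule 2: no segment meets the rule's conditions; no change.

[doseŋgevo]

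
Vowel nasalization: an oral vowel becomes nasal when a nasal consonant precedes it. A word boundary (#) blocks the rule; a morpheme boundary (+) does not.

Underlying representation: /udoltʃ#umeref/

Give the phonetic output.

[udoltʃ#umẽref]

/e/ after nasal /m/ → [ẽ]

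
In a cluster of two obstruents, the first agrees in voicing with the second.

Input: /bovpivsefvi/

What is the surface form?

[bofpifsevvi]

/v/ before /p/ (voiceless) → [f]
/v/ before /s/ (voiceless) → [f]
/f/ before /v/ (voiced) → [v]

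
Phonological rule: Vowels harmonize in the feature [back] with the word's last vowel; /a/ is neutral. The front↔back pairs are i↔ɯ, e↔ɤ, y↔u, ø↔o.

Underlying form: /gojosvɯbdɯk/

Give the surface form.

[gojosvɯbdɯk]

no segment meets the rule's conditions; no change.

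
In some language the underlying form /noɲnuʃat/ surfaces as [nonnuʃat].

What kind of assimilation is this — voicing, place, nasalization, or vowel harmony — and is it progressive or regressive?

place assimilation, regressive

/ɲ/→[n].
Each target copies a feature from the following segment, so the direction is regressive.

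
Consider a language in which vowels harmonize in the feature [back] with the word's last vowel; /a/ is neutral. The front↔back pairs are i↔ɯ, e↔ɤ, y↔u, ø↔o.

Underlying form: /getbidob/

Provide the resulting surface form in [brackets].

/e/ harmonizes with /o/ ([+back]) → [ɤ]
/i/ harmonizes with /o/ ([+back]) → [ɯ]

[gɤtbɯdob]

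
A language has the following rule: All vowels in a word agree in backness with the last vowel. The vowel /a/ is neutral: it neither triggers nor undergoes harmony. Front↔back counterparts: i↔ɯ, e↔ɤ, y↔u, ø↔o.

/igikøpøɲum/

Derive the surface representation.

[ɯgɯkopoɲum]

/i/ harmonizes with /u/ ([+back]) → [ɯ]
/i/ harmonizes with /u/ ([+back]) → [ɯ]
/ø/ harmonizes with /u/ ([+back]) → [o]
/ø/ harmonizes with /u/ ([+back]) → [o]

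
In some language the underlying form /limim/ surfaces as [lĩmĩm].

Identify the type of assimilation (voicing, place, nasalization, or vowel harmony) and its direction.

nasalization, regressive

/i/→[ĩ] /i/→[ĩ].
Each target copies a feature from the following segment, so the direction is regressive.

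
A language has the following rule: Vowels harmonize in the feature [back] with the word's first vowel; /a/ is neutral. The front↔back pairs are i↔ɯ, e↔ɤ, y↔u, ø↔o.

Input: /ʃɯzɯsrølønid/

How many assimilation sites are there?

3

/ø/ harmonizes with /ɯ/ ([+back]) → [o]
/ø/ harmonizes with /ɯ/ ([+back]) → [o]
/i/ harmonizes with /ɯ/ ([+back]) → [ɯ]
3 segments change.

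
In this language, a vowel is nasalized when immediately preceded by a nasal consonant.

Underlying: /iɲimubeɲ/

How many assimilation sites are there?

2

/i/ after nasal /ɲ/ → [ĩ]
/u/ after nasal /m/ → [ũ]
2 segments change.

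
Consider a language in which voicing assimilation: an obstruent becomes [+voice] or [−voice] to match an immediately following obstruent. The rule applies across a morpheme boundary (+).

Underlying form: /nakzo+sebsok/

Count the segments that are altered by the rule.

/k/ before /z/ (voiced) → [g]
/b/ before /s/ (voiceless) → [p]
2 segments change.

2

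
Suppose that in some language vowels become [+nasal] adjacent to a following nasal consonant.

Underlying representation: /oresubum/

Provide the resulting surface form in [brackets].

/u/ before nasal /m/ → [ũ]

[oresubũm]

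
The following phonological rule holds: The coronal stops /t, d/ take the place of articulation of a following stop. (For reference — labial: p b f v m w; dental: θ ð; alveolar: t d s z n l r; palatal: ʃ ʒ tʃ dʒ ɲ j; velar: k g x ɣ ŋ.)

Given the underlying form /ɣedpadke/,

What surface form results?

/d/ before /p/ (labial) → [b]
/d/ before /k/ (velar) → [g]

[ɣebpagke]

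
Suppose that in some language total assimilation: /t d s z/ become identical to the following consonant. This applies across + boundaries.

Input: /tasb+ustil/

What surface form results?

/s/ before /b/ → [b] (total assimilation)
/s/ before /t/ → [t] (total assimilation)

[tabb+uttil]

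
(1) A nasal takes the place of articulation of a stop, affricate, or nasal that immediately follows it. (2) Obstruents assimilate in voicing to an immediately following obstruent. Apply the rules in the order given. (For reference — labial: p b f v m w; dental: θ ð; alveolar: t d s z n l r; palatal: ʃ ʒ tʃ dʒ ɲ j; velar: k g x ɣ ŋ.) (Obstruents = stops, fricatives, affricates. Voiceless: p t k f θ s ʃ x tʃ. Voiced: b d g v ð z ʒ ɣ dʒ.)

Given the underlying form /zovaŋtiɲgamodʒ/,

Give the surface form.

[zovantiŋgamodʒ]

Rule 1: /ŋ/ before /t/ (alveolar) → [n]
Rule 1: /ɲ/ before /g/ (velar) → [ŋ]
After rule 1: zovantiŋgamodʒ
Rule 2: no segment meets the rule's conditions; no change.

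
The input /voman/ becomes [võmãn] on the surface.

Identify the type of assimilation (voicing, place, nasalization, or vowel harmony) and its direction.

/o/→[õ] /a/→[ã].
Each target copies a feature from the following segment, so the direction is regressive.

nasalization, regressive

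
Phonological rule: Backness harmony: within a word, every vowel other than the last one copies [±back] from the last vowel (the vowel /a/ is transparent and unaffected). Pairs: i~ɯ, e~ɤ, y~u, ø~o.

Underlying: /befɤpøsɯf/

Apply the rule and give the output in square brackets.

[bɤfɤposɯf]

/e/ harmonizes with /ɯ/ ([+back]) → [ɤ]
/ø/ harmonizes with /ɯ/ ([+back]) → [o]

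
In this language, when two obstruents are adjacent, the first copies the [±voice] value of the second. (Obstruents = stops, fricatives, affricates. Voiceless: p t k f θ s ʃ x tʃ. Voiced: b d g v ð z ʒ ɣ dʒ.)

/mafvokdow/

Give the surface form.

/f/ before /v/ (voiced) → [v]
/k/ before /d/ (voiced) → [g]

[mavvogdow]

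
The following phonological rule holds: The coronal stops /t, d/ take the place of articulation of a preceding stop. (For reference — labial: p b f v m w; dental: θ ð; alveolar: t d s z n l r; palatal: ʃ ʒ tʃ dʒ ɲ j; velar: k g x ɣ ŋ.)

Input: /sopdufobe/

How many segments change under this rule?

1

/d/ after /p/ (labial) → [b]
1 segment changes.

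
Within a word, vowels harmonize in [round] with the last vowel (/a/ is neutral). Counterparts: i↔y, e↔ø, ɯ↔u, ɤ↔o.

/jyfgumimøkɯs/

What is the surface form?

[jifgɯmimekɯs]

/y/ harmonizes with /ɯ/ ([-round]) → [i]
/u/ harmonizes with /ɯ/ ([-round]) → [ɯ]
/ø/ harmonizes with /ɯ/ ([-round]) → [e]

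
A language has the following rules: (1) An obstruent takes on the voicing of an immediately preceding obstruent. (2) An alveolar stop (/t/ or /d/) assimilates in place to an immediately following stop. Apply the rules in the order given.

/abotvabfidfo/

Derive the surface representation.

Rule 1: /v/ after /t/ (voiceless) → [f]
Rule 1: /f/ after /b/ (voiced) → [v]
Rule 1: /f/ after /d/ (voiced) → [v]
After rule 1: abotfabvidvo
Rule 2: no segment meets the rule's conditions; no change.

[abotfabvidvo]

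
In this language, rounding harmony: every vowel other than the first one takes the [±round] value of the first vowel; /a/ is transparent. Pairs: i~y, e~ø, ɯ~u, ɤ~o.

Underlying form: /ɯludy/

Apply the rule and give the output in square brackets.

[ɯlɯdi]

/u/ harmonizes with /ɯ/ ([-round]) → [ɯ]
/y/ harmonizes with /ɯ/ ([-round]) → [i]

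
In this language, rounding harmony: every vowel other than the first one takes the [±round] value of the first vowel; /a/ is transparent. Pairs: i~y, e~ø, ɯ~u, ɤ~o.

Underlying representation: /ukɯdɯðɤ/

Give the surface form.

[ukuduðo]

/ɯ/ harmonizes with /u/ ([+round]) → [u]
/ɯ/ harmonizes with /u/ ([+round]) → [u]
/ɤ/ harmonizes with /u/ ([+round]) → [o]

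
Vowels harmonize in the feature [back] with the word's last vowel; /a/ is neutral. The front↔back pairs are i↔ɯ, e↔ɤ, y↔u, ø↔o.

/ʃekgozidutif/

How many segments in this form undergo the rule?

2

/o/ harmonizes with /i/ ([-back]) → [ø]
/u/ harmonizes with /i/ ([-back]) → [y]
2 segments change.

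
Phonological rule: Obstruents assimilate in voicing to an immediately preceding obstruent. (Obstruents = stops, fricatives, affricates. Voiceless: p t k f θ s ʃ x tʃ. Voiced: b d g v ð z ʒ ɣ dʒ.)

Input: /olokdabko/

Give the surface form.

/d/ after /k/ (voiceless) → [t]
/k/ after /b/ (voiced) → [g]

[oloktabgo]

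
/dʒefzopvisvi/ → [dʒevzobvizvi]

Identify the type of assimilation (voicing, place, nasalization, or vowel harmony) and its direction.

/f/→[v] /p/→[b] /s/→[z].
Each target copies a feature from the following segment, so the direction is regressive.

voicing assimilation, regressive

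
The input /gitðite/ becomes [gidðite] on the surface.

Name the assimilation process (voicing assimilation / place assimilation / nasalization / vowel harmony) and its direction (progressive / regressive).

voicing assimilation, regressive

/t/→[d].
Each target copies a feature from the following segment, so the direction is regressive.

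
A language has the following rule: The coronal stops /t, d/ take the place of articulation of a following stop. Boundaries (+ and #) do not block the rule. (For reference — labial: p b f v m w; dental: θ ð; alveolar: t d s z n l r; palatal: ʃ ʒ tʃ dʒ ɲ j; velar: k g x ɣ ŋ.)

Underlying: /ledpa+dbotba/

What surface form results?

[lebpa+bbopba]

/d/ before /p/ (labial) → [b]
/d/ before /b/ (labial) → [b]
/t/ before /b/ (labial) → [p]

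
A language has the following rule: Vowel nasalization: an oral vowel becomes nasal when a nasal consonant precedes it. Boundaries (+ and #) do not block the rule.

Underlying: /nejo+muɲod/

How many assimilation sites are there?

3

/e/ after nasal /n/ → [ẽ]
/u/ after nasal /m/ → [ũ]
/o/ after nasal /ɲ/ → [õ]
3 segments change.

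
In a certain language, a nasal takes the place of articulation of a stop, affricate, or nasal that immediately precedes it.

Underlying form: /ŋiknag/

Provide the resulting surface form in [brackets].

/n/ after /k/ (velar) → [ŋ]

[ŋikŋag]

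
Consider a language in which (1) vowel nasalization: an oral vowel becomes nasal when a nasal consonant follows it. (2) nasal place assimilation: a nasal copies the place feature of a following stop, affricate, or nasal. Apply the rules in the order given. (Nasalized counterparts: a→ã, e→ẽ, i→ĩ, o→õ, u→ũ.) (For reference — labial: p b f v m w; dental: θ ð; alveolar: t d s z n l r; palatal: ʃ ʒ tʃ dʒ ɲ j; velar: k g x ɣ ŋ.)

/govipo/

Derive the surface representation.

[govipo]

Rule 1: no segment meets the rule's conditions; no change.
After rule 1: govipo
Rule 2: no segment meets the rule's conditions; no change.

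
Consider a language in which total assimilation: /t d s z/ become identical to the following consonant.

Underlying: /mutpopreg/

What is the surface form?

/t/ before /p/ → [p] (total assimilation)

[muppopreg]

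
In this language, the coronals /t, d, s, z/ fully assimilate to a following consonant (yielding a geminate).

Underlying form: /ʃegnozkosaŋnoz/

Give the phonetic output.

[ʃegnokkosaŋnoz]

/z/ before /k/ → [k] (total assimilation)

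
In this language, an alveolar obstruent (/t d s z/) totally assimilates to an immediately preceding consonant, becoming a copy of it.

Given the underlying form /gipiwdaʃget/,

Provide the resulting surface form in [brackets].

[gipiwwaʃget]

/d/ after /w/ → [w] (total assimilation)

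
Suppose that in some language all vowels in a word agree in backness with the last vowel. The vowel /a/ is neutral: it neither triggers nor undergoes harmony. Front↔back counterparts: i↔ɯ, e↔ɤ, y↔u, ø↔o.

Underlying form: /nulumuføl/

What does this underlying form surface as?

/u/ harmonizes with /ø/ ([-back]) → [y]
/u/ harmonizes with /ø/ ([-back]) → [y]
/u/ harmonizes with /ø/ ([-back]) → [y]

[nylymyføl]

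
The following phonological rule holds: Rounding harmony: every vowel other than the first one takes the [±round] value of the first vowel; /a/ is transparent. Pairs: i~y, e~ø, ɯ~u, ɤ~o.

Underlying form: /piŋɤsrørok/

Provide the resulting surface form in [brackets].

[piŋɤsrerɤk]

/ø/ harmonizes with /i/ ([-round]) → [e]
/o/ harmonizes with /i/ ([-round]) → [ɤ]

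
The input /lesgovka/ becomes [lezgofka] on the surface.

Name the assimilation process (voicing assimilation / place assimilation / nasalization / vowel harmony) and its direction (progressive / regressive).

/s/→[z] /v/→[f].
Each target copies a feature from the following segment, so the direction is regressive.

voicing assimilation, regressive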